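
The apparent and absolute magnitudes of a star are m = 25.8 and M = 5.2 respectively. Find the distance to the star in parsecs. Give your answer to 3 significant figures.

d ≈ 132000 pc

μ = m − M = 20.600
m − M = 5 log₁₀ d − 5
log₁₀ d = (m − M)/5 + 1 = 5.1200
d = 10^5.1200 = 131800 pc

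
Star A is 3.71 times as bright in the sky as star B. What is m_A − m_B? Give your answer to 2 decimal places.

m_A − m_B ≈ -1.42

Pogson: Δm = −2.5 log₁₀(ratio) = −2.5 log₁₀(3.71) = −2.5 × 0.5694 = -1.423
Star A is brighter, so it has the smaller magnitude: the difference is negative.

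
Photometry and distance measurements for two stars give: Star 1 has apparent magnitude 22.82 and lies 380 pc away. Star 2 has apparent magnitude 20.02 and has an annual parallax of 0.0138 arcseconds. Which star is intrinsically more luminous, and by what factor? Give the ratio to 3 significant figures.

Star 1: M = m − 5 log₁₀ d + 5 = 22.82 − 5·2.5798 + 5 = 14.921
Star 2: d = 1/p = 1/0.0138″ = 72.46 pc
Star 2: M = m − 5 log₁₀ d + 5 = 20.02 − 5·1.8601 + 5 = 15.719
ΔM = M_1 − M_2 = 14.921 − (15.719) = -0.798; smaller M is more luminous → Star 1.
L ratio = 10^(0.4 |ΔM|) = 10^0.319 = 2.086

Star 1 is more luminous, by a factor of 2.09.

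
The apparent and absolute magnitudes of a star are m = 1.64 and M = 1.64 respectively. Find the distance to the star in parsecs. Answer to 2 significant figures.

Distance modulus: m − M = 1.64 − (1.64) = 0.000
m − M = 5 log₁₀ d − 5
log₁₀ d = (m − M)/5 + 1 = 1.0000
d = 10^1.0000 = 10.00 pc

d ≈ 10 pc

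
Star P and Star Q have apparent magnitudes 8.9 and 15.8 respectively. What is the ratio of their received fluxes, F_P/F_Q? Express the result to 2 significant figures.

F_P/F_Q ≈ 580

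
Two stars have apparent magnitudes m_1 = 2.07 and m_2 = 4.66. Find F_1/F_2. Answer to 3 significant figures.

Δm = 2.07 − (4.66) = -2.59
Flux ratio = 10^(−0.4 Δm) = 10^(−0.4 × -2.59) = 10^1.036 = 10.86

F_1/F_2 ≈ 10.9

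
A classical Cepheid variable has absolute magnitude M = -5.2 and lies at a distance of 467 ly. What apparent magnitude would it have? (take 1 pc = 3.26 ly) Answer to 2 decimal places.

m ≈ 0.58

d = 467 ly / 3.26 = 143.3 pc
m = M + 5 log₁₀ d − 5 = -5.2 + 5·2.1561 − 5 = 0.580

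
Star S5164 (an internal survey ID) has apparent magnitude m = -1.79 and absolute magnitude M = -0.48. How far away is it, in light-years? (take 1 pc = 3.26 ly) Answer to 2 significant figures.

Distance modulus: m − M = -1.79 − (-0.48) = -1.310
m − M = 5 log₁₀ d − 5
log₁₀ d = (m − M)/5 + 1 = 0.7380
d = 10^0.7380 = 5.470 pc
= 17.83 ly

d ≈ 18 ly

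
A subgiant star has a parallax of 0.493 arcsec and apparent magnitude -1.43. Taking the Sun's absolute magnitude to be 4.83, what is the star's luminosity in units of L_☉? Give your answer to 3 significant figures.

d = 1/p = 1/0.493″ = 2.028 pc
M = m − 5 log₁₀ d + 5 = -1.43 − 5·0.3072 + 5 = 2.034
M − M_☉ = 2.034 − 4.83 = -2.796
L/L_☉ = 10^(−0.4 × -2.796) = 13.13

L/L_☉ ≈ 13.1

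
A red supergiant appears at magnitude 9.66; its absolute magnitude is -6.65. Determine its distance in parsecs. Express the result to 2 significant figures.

μ = m − M = 16.310
m − M = 5 log₁₀ d − 5
log₁₀ d = (m − M)/5 + 1 = 4.2620
d = 10^4.2620 = 18280 pc

d ≈ 18000 pc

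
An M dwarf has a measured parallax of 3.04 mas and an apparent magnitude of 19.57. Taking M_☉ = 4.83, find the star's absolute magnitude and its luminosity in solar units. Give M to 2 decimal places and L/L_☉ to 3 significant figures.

d = 1/p = 1000/3.04 mas = 328.9 pc
M = m − 5 log₁₀ d + 5 = 19.57 − 5·2.5171 + 5 = 11.984
M − M_☉ = 11.984 − 4.83 = 7.154
L/L_☉ = 10^(−0.4 × 7.154) = 1.375×10^-3

M ≈ 11.98; L/L_☉ ≈ 1.37×10^-3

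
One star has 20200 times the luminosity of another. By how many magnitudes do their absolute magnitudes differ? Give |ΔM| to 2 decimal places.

|ΔM| ≈ 10.76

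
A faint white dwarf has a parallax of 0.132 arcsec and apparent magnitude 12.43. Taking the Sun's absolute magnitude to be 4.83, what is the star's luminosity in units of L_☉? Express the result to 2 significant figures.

d = 1/p = 1/0.132″ = 7.576 pc
M = m − 5 log₁₀ d + 5 = 12.43 − 5·0.8794 + 5 = 13.033
M − M_☉ = 13.033 − 4.83 = 8.203
L/L_☉ = 10^(−0.4 × 8.203) = 5.234×10^-4

L/L_☉ ≈ 5.2×10^-4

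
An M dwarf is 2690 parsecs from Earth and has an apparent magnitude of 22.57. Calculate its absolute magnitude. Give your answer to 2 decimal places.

5 log₁₀(d/10 pc) = 5 log₁₀(2690) − 5 = 12.149
M = m − 5 log₁₀(d/10) = 22.57 − 12.149 = 10.421

M ≈ 10.42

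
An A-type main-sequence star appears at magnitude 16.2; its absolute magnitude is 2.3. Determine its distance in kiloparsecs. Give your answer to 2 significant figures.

Distance modulus: m − M = 16.2 − (2.3) = 13.900
m − M = 5 log₁₀ d − 5
log₁₀ d = (m − M)/5 + 1 = 3.7800
d = 10^3.7800 = 6026 pc
= 6.026 kpc

d ≈ 6.0 kpc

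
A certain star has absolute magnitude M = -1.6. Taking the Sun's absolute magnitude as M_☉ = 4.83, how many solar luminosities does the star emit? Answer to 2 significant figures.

M − M_☉ = -1.6 − 4.83 = -6.430
L/L_☉ = 10^(−0.4 (M − M_☉)) = 10^2.572 = 373.3

L/L_☉ ≈ 370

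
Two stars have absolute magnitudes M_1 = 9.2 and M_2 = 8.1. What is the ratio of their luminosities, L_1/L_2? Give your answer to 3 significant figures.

L_1/L_2 ≈ 0.363

ΔM = M_1 − M_2 = 1.1
L_1/L_2 = 10^(−0.4 ΔM) = 10^-0.440 = 0.3631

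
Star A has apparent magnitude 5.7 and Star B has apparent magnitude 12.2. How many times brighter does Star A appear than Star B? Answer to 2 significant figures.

400

Δm = 5.7 − (12.2) = -6.5
Flux ratio = 10^(−0.4 Δm) = 10^(−0.4 × -6.5) = 10^2.600 = 398.1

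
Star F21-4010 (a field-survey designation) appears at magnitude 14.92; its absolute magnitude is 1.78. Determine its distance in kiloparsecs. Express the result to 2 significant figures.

μ = m − M = 13.140
m − M = 5 log₁₀ d − 5
log₁₀ d = (m − M)/5 + 1 = 3.6280
d = 10^3.6280 = 4246 pc
= 4.246 kpc

d ≈ 4.2 kpc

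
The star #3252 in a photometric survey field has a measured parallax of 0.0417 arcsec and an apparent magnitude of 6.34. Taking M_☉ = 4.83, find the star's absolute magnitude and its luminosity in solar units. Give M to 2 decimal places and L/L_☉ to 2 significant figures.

d = 1/p = 1/0.0417″ = 23.98 pc
M = m − 5 log₁₀ d + 5 = 6.34 − 5·1.3799 + 5 = 4.441
M − M_☉ = 4.441 − 4.83 = -0.389
L/L_☉ = 10^(−0.4 × -0.389) = 1.431

M ≈ 4.44; L/L_☉ ≈ 1.4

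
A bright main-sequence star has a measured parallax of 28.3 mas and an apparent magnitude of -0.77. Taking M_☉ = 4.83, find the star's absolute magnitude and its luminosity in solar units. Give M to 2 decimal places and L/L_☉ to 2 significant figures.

M ≈ -3.51; L/L_☉ ≈ 2200

d = 1/p = 1000/28.3 mas = 35.34 pc
M = m − 5 log₁₀ d + 5 = -0.77 − 5·1.5482 + 5 = -3.511
M − M_☉ = -3.511 − 4.83 = -8.341
L/L_☉ = 10^(−0.4 × -8.341) = 2170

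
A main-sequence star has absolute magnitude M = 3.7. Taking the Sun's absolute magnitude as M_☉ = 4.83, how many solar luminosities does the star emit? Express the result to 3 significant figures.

L/L_☉ ≈ 2.83

M − M_☉ = 3.7 − 4.83 = -1.130
L/L_☉ = 10^(−0.4 (M − M_☉)) = 10^0.452 = 2.831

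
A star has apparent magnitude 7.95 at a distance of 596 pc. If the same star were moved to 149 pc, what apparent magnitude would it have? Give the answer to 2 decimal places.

m ≈ 4.94

Flux ∝ 1/d², so Δm = 5 log₁₀(d₂/d₁) = 5 log₁₀(149/596) = -3.010
m₂ = m₁ + Δm = 7.95 + (-3.010) = 4.940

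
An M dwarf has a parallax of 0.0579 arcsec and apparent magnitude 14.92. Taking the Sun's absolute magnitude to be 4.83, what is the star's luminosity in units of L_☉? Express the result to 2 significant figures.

d = 1/p = 1/0.0579″ = 17.27 pc
M = m − 5 log₁₀ d + 5 = 14.92 − 5·1.2373 + 5 = 13.733
M − M_☉ = 13.733 − 4.83 = 8.903
L/L_☉ = 10^(−0.4 × 8.903) = 2.746×10^-4

L/L_☉ ≈ 2.7×10^-4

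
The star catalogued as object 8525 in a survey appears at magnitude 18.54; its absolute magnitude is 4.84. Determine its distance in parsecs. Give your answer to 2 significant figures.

d ≈ 5500 pc

μ = m − M = 13.700
m − M = 5 log₁₀ d − 5
log₁₀ d = (m − M)/5 + 1 = 3.7400
d = 10^3.7400 = 5495 pc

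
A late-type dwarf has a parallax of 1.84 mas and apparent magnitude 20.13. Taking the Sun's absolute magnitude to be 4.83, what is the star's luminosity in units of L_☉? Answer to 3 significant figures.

L/L_☉ ≈ 2.24×10^-3

d = 1/p = 1000/1.84 mas = 543.5 pc
M = m − 5 log₁₀ d + 5 = 20.13 − 5·2.7352 + 5 = 11.454
M − M_☉ = 11.454 − 4.83 = 6.624
L/L_☉ = 10^(−0.4 × 6.624) = 2.241×10^-3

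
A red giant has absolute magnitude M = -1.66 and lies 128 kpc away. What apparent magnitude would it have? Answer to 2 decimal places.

d = 128 kpc = 128000 pc
m = M + 5 log₁₀ d − 5 = -1.66 + 5·5.1072 − 5 = 18.876

m ≈ 18.88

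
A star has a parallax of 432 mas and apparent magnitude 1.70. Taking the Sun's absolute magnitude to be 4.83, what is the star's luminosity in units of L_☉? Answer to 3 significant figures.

d = 1/p = 1000/432 mas = 2.315 pc
M = m − 5 log₁₀ d + 5 = 1.70 − 5·0.3645 + 5 = 4.877
M − M_☉ = 4.877 − 4.83 = 0.047
L/L_☉ = 10^(−0.4 × 0.047) = 0.9573

L/L_☉ ≈ 0.957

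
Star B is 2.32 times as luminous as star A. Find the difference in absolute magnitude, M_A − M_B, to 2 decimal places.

Pogson: ΔM = −2.5 log₁₀(ratio) = −2.5 log₁₀(2.32) = −2.5 × 0.3655 = -0.914
Star B is brighter so has the smaller magnitude: M_A − M_B is positive.

M_A − M_B ≈ 0.91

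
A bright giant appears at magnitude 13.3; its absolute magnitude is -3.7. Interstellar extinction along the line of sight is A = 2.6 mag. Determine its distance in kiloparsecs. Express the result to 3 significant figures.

d ≈ 7.59 kpc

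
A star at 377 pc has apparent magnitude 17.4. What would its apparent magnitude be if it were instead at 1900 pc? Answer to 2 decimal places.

Flux ∝ 1/d², so Δm = 5 log₁₀(d₂/d₁) = 5 log₁₀(1900/377) = 3.512
m₂ = m₁ + Δm = 17.4 + (3.512) = 20.912

m ≈ 20.91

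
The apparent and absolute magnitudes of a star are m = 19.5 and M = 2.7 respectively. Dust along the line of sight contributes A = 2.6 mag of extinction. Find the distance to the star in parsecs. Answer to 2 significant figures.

d ≈ 6900 pc

m − M = 5 log₁₀(d/10 pc) + A  ⇒  19.5 − (2.7) − 2.6 = 5 log₁₀(d/10)
14.200 = 5 log₁₀(d/10)
log₁₀ d = (m − M − A)/5 + 1 = 3.8400
d = 10^3.8400 = 6918 pc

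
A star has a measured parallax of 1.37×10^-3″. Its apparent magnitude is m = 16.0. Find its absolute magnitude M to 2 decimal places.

M ≈ 6.68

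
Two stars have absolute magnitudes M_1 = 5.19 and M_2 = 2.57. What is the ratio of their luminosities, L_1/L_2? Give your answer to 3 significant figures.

L_1/L_2 ≈ 0.0895

ΔM = M_1 − M_2 = 2.62
L_1/L_2 = 10^(−0.4 ΔM) = 10^-1.048 = 0.08954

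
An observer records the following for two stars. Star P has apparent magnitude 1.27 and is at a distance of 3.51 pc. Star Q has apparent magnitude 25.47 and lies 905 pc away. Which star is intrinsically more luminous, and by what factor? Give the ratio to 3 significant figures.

Star P is more luminous, by a factor of 72000.

Star P: M = m − 5 log₁₀ d + 5 = 1.27 − 5·0.5453 + 5 = 3.543
Star Q: M = m − 5 log₁₀ d + 5 = 25.47 − 5·2.9566 + 5 = 15.687
ΔM = M_P − M_Q = 3.543 − (15.687) = -12.143; smaller M is more luminous → Star P.
L ratio = 10^(0.4 |ΔM|) = 10^4.857 = 72000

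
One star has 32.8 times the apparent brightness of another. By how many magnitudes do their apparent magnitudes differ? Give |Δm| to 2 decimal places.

Pogson: Δm = −2.5 log₁₀(ratio) = −2.5 log₁₀(32.8) = −2.5 × 1.5159 = -3.790

|Δm| ≈ 3.79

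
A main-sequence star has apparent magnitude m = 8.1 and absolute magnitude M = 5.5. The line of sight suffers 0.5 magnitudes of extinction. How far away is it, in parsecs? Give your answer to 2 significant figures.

m − M = 5 log₁₀(d/10 pc) + A  ⇒  8.1 − (5.5) − 0.5 = 5 log₁₀(d/10)
2.100 = 5 log₁₀(d/10)
log₁₀ d = (m − M − A)/5 + 1 = 1.4200
d = 10^1.4200 = 26.30 pc

d ≈ 26 pc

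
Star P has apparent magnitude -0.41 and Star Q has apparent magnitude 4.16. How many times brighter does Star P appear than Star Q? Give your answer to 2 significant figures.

67

Δm = -0.41 − (4.16) = -4.57
Flux ratio = 10^(−0.4 Δm) = 10^(−0.4 × -4.57) = 10^1.828 = 67.30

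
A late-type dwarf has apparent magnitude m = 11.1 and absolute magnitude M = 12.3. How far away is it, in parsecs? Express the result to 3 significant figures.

d ≈ 5.75 pc

μ = m − M = -1.200
m − M = 5 log₁₀ d − 5
log₁₀ d = (m − M)/5 + 1 = 0.7600
d = 10^0.7600 = 5.754 pc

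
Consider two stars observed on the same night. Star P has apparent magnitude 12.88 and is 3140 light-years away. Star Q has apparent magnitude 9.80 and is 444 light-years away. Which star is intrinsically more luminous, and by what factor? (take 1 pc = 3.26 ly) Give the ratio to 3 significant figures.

Star P is more luminous, by a factor of 2.93.

Star P: d = 3140 ly / 3.26 = 963.2 pc
Star P: M = m − 5 log₁₀ d + 5 = 12.88 − 5·2.9837 + 5 = 2.961
Star Q: d = 444 ly / 3.26 = 136.2 pc
Star Q: M = m − 5 log₁₀ d + 5 = 9.80 − 5·2.1342 + 5 = 4.129
ΔM = M_P − M_Q = 2.961 − (4.129) = -1.168; smaller M is more luminous → Star P.
L ratio = 10^(0.4 |ΔM|) = 10^0.467 = 2.932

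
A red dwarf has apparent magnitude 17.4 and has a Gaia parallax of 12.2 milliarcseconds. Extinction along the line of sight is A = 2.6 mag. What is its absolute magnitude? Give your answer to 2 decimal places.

M ≈ 10.23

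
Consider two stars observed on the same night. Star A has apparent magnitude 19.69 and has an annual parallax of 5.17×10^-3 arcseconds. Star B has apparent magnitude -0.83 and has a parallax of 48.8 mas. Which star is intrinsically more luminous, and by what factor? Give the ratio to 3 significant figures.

Star A: d = 1/p = 1/5.17×10^-3″ = 193.4 pc
Star A: M = m − 5 log₁₀ d + 5 = 19.69 − 5·2.2865 + 5 = 13.257
Star B: p = 48.8 mas = 0.0488″ → d = 1/p = 20.49 pc
Star B: M = m − 5 log₁₀ d + 5 = -0.83 − 5·1.3116 + 5 = -2.388
ΔM = M_A − M_B = 13.257 − (-2.388) = 15.645; smaller M is more luminous → Star B.
L ratio = 10^(0.4 |ΔM|) = 10^6.258 = 1.812×10^6

Star B is more luminous, by a factor of 1.81×10^6.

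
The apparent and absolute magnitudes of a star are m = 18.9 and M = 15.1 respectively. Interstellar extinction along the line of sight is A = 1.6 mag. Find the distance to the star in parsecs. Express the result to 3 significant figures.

m − M = 5 log₁₀(d/10 pc) + A  ⇒  18.9 − (15.1) − 1.6 = 5 log₁₀(d/10)
2.200 = 5 log₁₀(d/10)
log₁₀ d = (m − M − A)/5 + 1 = 1.4400
d = 10^1.4400 = 27.54 pc

d ≈ 27.5 pc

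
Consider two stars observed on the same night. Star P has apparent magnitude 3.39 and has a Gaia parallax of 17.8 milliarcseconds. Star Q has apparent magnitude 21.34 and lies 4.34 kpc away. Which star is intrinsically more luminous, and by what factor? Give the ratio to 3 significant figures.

Star P is more luminous, by a factor of 2540.

Star P: p = 17.8 mas = 0.0178″ → d = 1/p = 56.18 pc
Star P: M = m − 5 log₁₀ d + 5 = 3.39 − 5·1.7496 + 5 = -0.358
Star Q: d = 4.34 kpc = 4340 pc
Star Q: M = m − 5 log₁₀ d + 5 = 21.34 − 5·3.6375 + 5 = 8.153
ΔM = M_P − M_Q = -0.358 − (8.153) = -8.510; smaller M is more luminous → Star P.
L ratio = 10^(0.4 |ΔM|) = 10^3.404 = 2536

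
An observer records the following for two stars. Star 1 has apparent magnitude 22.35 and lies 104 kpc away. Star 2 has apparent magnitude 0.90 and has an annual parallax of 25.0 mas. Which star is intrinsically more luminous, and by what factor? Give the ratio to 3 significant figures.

Star 2 is more luminous, by a factor of 56.2.

Star 1: d = 104 kpc = 104000 pc
Star 1: M = m − 5 log₁₀ d + 5 = 22.35 − 5·5.0170 + 5 = 2.265
Star 2: p = 25.0 mas = 0.0250″ → d = 1/p = 40.00 pc
Star 2: M = m − 5 log₁₀ d + 5 = 0.90 − 5·1.6021 + 5 = -2.110
ΔM = M_1 − M_2 = 2.265 − (-2.110) = 4.375; smaller M is more luminous → Star 2.
L ratio = 10^(0.4 |ΔM|) = 10^1.750 = 56.24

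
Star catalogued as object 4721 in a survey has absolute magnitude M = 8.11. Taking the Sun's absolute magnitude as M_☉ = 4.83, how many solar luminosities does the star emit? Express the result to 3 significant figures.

L/L_☉ ≈ 0.0488

M − M_☉ = 8.11 − 4.83 = 3.280
L/L_☉ = 10^(−0.4 (M − M_☉)) = 10^-1.312 = 0.04875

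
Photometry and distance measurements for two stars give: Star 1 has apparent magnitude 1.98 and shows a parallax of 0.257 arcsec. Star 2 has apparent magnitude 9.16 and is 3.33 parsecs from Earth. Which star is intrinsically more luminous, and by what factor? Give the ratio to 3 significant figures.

Star 1: d = 1/p = 1/0.257″ = 3.891 pc
Star 1: M = m − 5 log₁₀ d + 5 = 1.98 − 5·0.5901 + 5 = 4.030
Star 2: M = m − 5 log₁₀ d + 5 = 9.16 − 5·0.5224 + 5 = 11.548
ΔM = M_1 − M_2 = 4.030 − (11.548) = -7.518; smaller M is more luminous → Star 1.
L ratio = 10^(0.4 |ΔM|) = 10^3.007 = 1017

Star 1 is more luminous, by a factor of 1020.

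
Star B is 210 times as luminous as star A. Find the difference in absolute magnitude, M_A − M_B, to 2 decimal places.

M_A − M_B ≈ 5.81

Pogson: ΔM = −2.5 log₁₀(ratio) = −2.5 log₁₀(210) = −2.5 × 2.3222 = -5.806
Star B is brighter so has the smaller magnitude: M_A − M_B is positive.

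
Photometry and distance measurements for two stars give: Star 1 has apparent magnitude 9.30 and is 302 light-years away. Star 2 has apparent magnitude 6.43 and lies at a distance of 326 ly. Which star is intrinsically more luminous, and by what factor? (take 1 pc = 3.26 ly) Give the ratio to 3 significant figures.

Star 2 is more luminous, by a factor of 16.4.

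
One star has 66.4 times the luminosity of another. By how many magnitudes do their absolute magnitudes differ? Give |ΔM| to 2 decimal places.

Pogson: ΔM = −2.5 log₁₀(ratio) = −2.5 log₁₀(66.4) = −2.5 × 1.8222 = -4.555

|ΔM| ≈ 4.56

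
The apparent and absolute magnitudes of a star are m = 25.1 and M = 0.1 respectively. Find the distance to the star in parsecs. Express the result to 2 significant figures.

d ≈ 1.0×10^6 pc

Distance modulus: m − M = 25.1 − (0.1) = 25.000
m − M = 5 log₁₀ d − 5
log₁₀ d = (m − M)/5 + 1 = 6.0000
d = 10^6.0000 = 1.000×10^6 pc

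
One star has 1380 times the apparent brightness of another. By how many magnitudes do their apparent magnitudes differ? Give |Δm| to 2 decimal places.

Pogson: Δm = −2.5 log₁₀(ratio) = −2.5 log₁₀(1380) = −2.5 × 3.1399 = -7.850

|Δm| ≈ 7.85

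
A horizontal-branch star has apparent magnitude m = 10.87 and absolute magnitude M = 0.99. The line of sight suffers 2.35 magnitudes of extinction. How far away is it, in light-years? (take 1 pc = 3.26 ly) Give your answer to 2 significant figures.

m − M = 5 log₁₀(d/10 pc) + A  ⇒  10.87 − (0.99) − 2.35 = 5 log₁₀(d/10)
7.530 = 5 log₁₀(d/10)
log₁₀ d = (m − M − A)/5 + 1 = 2.5060
d = 10^2.5060 = 320.6 pc
= 1045 ly

d ≈ 1000 ly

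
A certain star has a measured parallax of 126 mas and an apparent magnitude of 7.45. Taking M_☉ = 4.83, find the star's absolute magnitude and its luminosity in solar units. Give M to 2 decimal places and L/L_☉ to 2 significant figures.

d = 1/p = 1000/126 mas = 7.937 pc
M = m − 5 log₁₀ d + 5 = 7.45 − 5·0.8996 + 5 = 7.952
M − M_☉ = 7.952 − 4.83 = 3.122
L/L_☉ = 10^(−0.4 × 3.122) = 0.05640

M ≈ 7.95; L/L_☉ ≈ 0.056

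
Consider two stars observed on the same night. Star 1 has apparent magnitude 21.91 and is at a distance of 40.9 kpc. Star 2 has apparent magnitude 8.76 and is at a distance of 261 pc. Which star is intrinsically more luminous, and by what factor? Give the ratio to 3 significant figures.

Star 2 is more luminous, by a factor of 7.41.

Star 1: d = 40.9 kpc = 40900 pc
Star 1: M = m − 5 log₁₀ d + 5 = 21.91 − 5·4.6117 + 5 = 3.851
Star 2: M = m − 5 log₁₀ d + 5 = 8.76 − 5·2.4166 + 5 = 1.677
ΔM = M_1 − M_2 = 3.851 − (1.677) = 2.175; smaller M is more luminous → Star 2.
L ratio = 10^(0.4 |ΔM|) = 10^0.870 = 7.410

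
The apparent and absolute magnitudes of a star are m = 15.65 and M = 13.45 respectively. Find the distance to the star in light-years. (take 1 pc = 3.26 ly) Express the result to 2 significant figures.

μ = m − M = 2.200
m − M = 5 log₁₀ d − 5
log₁₀ d = (m − M)/5 + 1 = 1.4400
d = 10^1.4400 = 27.54 pc
= 89.79 ly

d ≈ 90 ly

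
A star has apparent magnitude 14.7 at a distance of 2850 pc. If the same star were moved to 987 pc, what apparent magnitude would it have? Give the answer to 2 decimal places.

m ≈ 12.40

Flux ∝ 1/d², so Δm = 5 log₁₀(d₂/d₁) = 5 log₁₀(987/2850) = -2.303
m₂ = m₁ + Δm = 14.7 + (-2.303) = 12.397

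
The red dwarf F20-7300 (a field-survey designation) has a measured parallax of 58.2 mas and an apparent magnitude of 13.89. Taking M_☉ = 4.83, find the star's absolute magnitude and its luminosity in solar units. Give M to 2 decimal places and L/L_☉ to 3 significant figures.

d = 1/p = 1000/58.2 mas = 17.18 pc
M = m − 5 log₁₀ d + 5 = 13.89 − 5·1.2351 + 5 = 12.715
M − M_☉ = 12.715 − 4.83 = 7.885
L/L_☉ = 10^(−0.4 × 7.885) = 7.017×10^-4

M ≈ 12.71; L/L_☉ ≈ 7.02×10^-4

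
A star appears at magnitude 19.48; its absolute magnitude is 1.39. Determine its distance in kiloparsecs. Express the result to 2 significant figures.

Distance modulus: m − M = 19.48 − (1.39) = 18.090
m − M = 5 log₁₀ d − 5
log₁₀ d = (m − M)/5 + 1 = 4.6180
d = 10^4.6180 = 41500 pc
= 41.50 kpc

d ≈ 41 kpc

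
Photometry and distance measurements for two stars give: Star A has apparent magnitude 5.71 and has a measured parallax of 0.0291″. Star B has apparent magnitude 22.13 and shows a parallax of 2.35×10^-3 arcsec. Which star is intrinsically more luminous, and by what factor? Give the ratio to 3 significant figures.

Star A is more luminous, by a factor of 24100.

Star A: d = 1/p = 1/0.0291″ = 34.36 pc
Star A: M = m − 5 log₁₀ d + 5 = 5.71 − 5·1.5361 + 5 = 3.029
Star B: d = 1/p = 1/2.35×10^-3″ = 425.5 pc
Star B: M = m − 5 log₁₀ d + 5 = 22.13 − 5·2.6289 + 5 = 13.985
ΔM = M_A − M_B = 3.029 − (13.985) = -10.956; smaller M is more luminous → Star A.
L ratio = 10^(0.4 |ΔM|) = 10^4.382 = 24120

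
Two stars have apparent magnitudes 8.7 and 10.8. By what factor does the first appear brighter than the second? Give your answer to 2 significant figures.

6.9

Δm = 8.7 − (10.8) = -2.1
Flux ratio = 10^(−0.4 Δm) = 10^(−0.4 × -2.1) = 10^0.840 = 6.918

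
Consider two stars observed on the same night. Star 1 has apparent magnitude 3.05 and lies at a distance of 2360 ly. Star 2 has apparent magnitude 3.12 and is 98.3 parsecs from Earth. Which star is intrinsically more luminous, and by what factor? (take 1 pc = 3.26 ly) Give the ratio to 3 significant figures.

Star 1: d = 2360 ly / 3.26 = 723.9 pc
Star 1: M = m − 5 log₁₀ d + 5 = 3.05 − 5·2.8597 + 5 = -6.248
Star 2: M = m − 5 log₁₀ d + 5 = 3.12 − 5·1.9926 + 5 = -1.843
ΔM = M_1 − M_2 = -6.248 − (-1.843) = -4.406; smaller M is more luminous → Star 1.
L ratio = 10^(0.4 |ΔM|) = 10^1.762 = 57.85

Star 1 is more luminous, by a factor of 57.8.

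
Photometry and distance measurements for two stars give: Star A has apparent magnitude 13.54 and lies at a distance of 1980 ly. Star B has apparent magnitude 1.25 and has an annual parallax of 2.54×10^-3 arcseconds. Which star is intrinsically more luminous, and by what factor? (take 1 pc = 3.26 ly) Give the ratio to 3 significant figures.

Star B is more luminous, by a factor of 34600.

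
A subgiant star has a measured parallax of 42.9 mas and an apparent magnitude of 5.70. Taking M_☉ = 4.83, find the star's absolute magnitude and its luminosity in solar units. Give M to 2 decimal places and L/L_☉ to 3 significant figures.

d = 1/p = 1000/42.9 mas = 23.31 pc
M = m − 5 log₁₀ d + 5 = 5.70 − 5·1.3675 + 5 = 3.862
M − M_☉ = 3.862 − 4.83 = -0.968
L/L_☉ = 10^(−0.4 × -0.968) = 2.438

M ≈ 3.86; L/L_☉ ≈ 2.44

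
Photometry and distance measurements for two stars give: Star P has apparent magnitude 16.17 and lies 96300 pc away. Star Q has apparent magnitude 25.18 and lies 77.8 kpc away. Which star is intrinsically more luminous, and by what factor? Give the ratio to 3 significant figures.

Star P is more luminous, by a factor of 6160.

Star P: M = m − 5 log₁₀ d + 5 = 16.17 − 5·4.9836 + 5 = -3.748
Star Q: d = 77.8 kpc = 77800 pc
Star Q: M = m − 5 log₁₀ d + 5 = 25.18 − 5·4.8910 + 5 = 5.725
ΔM = M_P − M_Q = -3.748 − (5.725) = -9.473; smaller M is more luminous → Star P.
L ratio = 10^(0.4 |ΔM|) = 10^3.789 = 6156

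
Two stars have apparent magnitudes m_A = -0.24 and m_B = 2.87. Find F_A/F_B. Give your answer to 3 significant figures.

F_A/F_B ≈ 17.5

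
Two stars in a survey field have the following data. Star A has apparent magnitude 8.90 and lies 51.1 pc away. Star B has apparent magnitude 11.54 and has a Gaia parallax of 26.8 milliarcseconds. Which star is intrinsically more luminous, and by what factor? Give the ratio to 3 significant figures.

Star A is more luminous, by a factor of 21.3.

Star A: M = m − 5 log₁₀ d + 5 = 8.90 − 5·1.7084 + 5 = 5.358
Star B: p = 26.8 mas = 0.0268″ → d = 1/p = 37.31 pc
Star B: M = m − 5 log₁₀ d + 5 = 11.54 − 5·1.5719 + 5 = 8.681
ΔM = M_A − M_B = 5.358 − (8.681) = -3.323; smaller M is more luminous → Star A.
L ratio = 10^(0.4 |ΔM|) = 10^1.329 = 21.34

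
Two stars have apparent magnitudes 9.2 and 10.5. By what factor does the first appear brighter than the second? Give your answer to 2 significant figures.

Magnitude difference = -1.3
Flux ratio = 10^(−0.4 Δm) = 10^(−0.4 × -1.3) = 10^0.520 = 3.311

3.3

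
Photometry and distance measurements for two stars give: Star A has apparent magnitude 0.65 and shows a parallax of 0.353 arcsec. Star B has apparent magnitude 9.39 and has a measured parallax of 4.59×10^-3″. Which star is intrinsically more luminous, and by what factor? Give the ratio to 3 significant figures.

Star A: d = 1/p = 1/0.353″ = 2.833 pc
Star A: M = m − 5 log₁₀ d + 5 = 0.65 − 5·0.4522 + 5 = 3.389
Star B: d = 1/p = 1/4.59×10^-3″ = 217.9 pc
Star B: M = m − 5 log₁₀ d + 5 = 9.39 − 5·2.3382 + 5 = 2.699
ΔM = M_A − M_B = 3.389 − (2.699) = 0.690; smaller M is more luminous → Star B.
L ratio = 10^(0.4 |ΔM|) = 10^0.276 = 1.888

Star B is more luminous, by a factor of 1.89.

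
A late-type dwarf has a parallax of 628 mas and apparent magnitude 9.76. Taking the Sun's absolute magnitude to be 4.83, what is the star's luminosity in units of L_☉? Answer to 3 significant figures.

L/L_☉ ≈ 2.70×10^-4

d = 1/p = 1000/628 mas = 1.592 pc
M = m − 5 log₁₀ d + 5 = 9.76 − 5·0.2020 + 5 = 13.750
M − M_☉ = 13.750 − 4.83 = 8.920
L/L_☉ = 10^(−0.4 × 8.920) = 2.704×10^-4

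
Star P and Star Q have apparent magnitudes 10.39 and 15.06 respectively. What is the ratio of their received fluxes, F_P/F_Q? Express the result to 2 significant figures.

Magnitude difference = -4.67
Flux ratio = 10^(−0.4 Δm) = 10^(−0.4 × -4.67) = 10^1.868 = 73.79

F_P/F_Q ≈ 74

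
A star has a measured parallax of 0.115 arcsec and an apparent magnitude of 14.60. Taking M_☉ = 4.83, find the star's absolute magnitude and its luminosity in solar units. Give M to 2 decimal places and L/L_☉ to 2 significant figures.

M ≈ 14.90; L/L_☉ ≈ 9.3×10^-5

d = 1/p = 1/0.115″ = 8.696 pc
M = m − 5 log₁₀ d + 5 = 14.60 − 5·0.9393 + 5 = 14.903
M − M_☉ = 14.903 − 4.83 = 10.073
L/L_☉ = 10^(−0.4 × 10.073) = 9.346×10^-5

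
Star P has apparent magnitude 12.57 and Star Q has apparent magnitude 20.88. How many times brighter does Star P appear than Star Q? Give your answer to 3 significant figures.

2110

Δm = 12.57 − (20.88) = -8.31
Flux ratio = 10^(−0.4 Δm) = 10^(−0.4 × -8.31) = 10^3.324 = 2109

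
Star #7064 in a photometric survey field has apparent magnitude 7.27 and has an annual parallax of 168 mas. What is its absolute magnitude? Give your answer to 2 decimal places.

p = 168 mas = 0.168″ → d = 1/p = 5.952 pc
5 log₁₀(d/10 pc) = 5 log₁₀(5.952) − 5 = -1.127
M = m − 5 log₁₀(d/10) = 7.27 + 1.127 = 8.397

M ≈ 8.40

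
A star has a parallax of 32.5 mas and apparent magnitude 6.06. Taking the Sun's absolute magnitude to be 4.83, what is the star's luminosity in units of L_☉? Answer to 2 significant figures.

L/L_☉ ≈ 3.0

d = 1/p = 1000/32.5 mas = 30.77 pc
M = m − 5 log₁₀ d + 5 = 6.06 − 5·1.4881 + 5 = 3.619
M − M_☉ = 3.619 − 4.83 = -1.211
L/L_☉ = 10^(−0.4 × -1.211) = 3.050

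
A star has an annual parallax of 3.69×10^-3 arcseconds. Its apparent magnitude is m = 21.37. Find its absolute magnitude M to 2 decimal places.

M ≈ 14.21

d = 1/p = 1/3.69×10^-3″ = 271.0 pc
5 log₁₀(d/10 pc) = 5 log₁₀(271.0) − 5 = 7.165
M = m − 5 log₁₀(d/10) = 21.37 − 7.165 = 14.205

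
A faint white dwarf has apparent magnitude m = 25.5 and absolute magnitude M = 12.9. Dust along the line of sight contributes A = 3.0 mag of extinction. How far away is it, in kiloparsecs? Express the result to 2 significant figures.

d ≈ 0.83 kpc

m − M = 5 log₁₀(d/10 pc) + A  ⇒  25.5 − (12.9) − 3.0 = 5 log₁₀(d/10)
9.600 = 5 log₁₀(d/10)
log₁₀ d = (m − M − A)/5 + 1 = 2.9200
d = 10^2.9200 = 831.8 pc
= 0.8318 kpc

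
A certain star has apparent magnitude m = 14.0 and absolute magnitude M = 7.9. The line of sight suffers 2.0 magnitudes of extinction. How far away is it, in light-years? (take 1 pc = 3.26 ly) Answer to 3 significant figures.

d ≈ 215 ly

m − M = 5 log₁₀(d/10 pc) + A  ⇒  14.0 − (7.9) − 2.0 = 5 log₁₀(d/10)
4.100 = 5 log₁₀(d/10)
log₁₀ d = (m − M − A)/5 + 1 = 1.8200
d = 10^1.8200 = 66.07 pc
= 215.4 ly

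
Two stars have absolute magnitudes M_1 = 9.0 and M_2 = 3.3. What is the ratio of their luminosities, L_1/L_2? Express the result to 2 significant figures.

L_1/L_2 ≈ 5.2×10^-3

ΔM = M_1 − M_2 = 5.7
L_1/L_2 = 10^(−0.4 ΔM) = 10^-2.280 = 5.248×10^-3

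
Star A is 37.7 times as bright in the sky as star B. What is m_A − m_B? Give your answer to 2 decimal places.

m_A − m_B ≈ -3.94

Pogson: Δm = −2.5 log₁₀(ratio) = −2.5 log₁₀(37.7) = −2.5 × 1.5763 = -3.941
Star A is brighter, so it has the smaller magnitude: the difference is negative.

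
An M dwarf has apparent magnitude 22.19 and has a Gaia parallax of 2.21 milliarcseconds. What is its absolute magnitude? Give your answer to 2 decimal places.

M ≈ 13.91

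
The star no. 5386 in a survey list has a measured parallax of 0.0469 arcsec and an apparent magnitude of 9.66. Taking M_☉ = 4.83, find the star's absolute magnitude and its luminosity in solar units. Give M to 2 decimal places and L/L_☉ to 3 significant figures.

M ≈ 8.02; L/L_☉ ≈ 0.0532

d = 1/p = 1/0.0469″ = 21.32 pc
M = m − 5 log₁₀ d + 5 = 9.66 − 5·1.3288 + 5 = 8.016
M − M_☉ = 8.016 − 4.83 = 3.186
L/L_☉ = 10^(−0.4 × 3.186) = 0.05317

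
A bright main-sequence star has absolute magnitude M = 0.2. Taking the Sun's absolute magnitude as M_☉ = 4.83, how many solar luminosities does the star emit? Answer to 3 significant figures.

M − M_☉ = 0.2 − 4.83 = -4.630
L/L_☉ = 10^(−0.4 (M − M_☉)) = 10^1.852 = 71.12

L/L_☉ ≈ 71.1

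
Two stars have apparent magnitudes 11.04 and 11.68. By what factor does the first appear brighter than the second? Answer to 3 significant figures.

Magnitude difference = -0.64
Flux ratio = 10^(−0.4 Δm) = 10^(−0.4 × -0.64) = 10^0.256 = 1.803

1.80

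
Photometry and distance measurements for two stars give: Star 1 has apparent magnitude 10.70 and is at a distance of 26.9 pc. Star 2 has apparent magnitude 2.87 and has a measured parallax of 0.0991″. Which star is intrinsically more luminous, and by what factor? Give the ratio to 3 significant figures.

Star 2 is more luminous, by a factor of 191.

Star 1: M = m − 5 log₁₀ d + 5 = 10.70 − 5·1.4298 + 5 = 8.551
Star 2: d = 1/p = 1/0.0991″ = 10.09 pc
Star 2: M = m − 5 log₁₀ d + 5 = 2.87 − 5·1.0039 + 5 = 2.850
ΔM = M_1 − M_2 = 8.551 − (2.850) = 5.701; smaller M is more luminous → Star 2.
L ratio = 10^(0.4 |ΔM|) = 10^2.280 = 190.7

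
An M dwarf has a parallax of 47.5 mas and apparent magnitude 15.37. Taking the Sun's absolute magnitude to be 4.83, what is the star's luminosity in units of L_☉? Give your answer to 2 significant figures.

L/L_☉ ≈ 2.7×10^-4

d = 1/p = 1000/47.5 mas = 21.05 pc
M = m − 5 log₁₀ d + 5 = 15.37 − 5·1.3233 + 5 = 13.753
M − M_☉ = 13.753 − 4.83 = 8.923
L/L_☉ = 10^(−0.4 × 8.923) = 2.695×10^-4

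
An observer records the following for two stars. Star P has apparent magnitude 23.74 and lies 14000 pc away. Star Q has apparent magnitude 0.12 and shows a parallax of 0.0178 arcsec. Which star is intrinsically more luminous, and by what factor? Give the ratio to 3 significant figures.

Star Q is more luminous, by a factor of 45200.

Star P: M = m − 5 log₁₀ d + 5 = 23.74 − 5·4.1461 + 5 = 8.009
Star Q: d = 1/p = 1/0.0178″ = 56.18 pc
Star Q: M = m − 5 log₁₀ d + 5 = 0.12 − 5·1.7496 + 5 = -3.628
ΔM = M_P − M_Q = 8.009 − (-3.628) = 11.637; smaller M is more luminous → Star Q.
L ratio = 10^(0.4 |ΔM|) = 10^4.655 = 45180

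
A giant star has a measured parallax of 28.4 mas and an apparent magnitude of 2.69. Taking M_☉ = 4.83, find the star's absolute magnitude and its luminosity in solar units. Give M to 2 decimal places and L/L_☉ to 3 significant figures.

M ≈ -0.04; L/L_☉ ≈ 89.0

d = 1/p = 1000/28.4 mas = 35.21 pc
M = m − 5 log₁₀ d + 5 = 2.69 − 5·1.5467 + 5 = -0.043
M − M_☉ = -0.043 − 4.83 = -4.873
L/L_☉ = 10^(−0.4 × -4.873) = 88.99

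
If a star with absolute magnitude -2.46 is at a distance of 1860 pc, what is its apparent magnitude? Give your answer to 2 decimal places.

m ≈ 8.89

m = M + 5 log₁₀ d − 5 = -2.46 + 5·3.2695 − 5 = 8.888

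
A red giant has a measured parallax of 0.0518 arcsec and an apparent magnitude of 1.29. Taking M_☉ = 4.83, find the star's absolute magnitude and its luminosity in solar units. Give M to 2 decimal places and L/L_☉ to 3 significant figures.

M ≈ -0.14; L/L_☉ ≈ 97.1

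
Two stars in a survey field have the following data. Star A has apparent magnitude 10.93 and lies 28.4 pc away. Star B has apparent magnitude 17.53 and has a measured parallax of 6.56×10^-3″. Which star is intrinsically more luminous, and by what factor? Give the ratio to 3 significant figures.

Star A: M = m − 5 log₁₀ d + 5 = 10.93 − 5·1.4533 + 5 = 8.663
Star B: d = 1/p = 1/6.56×10^-3″ = 152.4 pc
Star B: M = m − 5 log₁₀ d + 5 = 17.53 − 5·2.1831 + 5 = 11.615
ΔM = M_A − M_B = 8.663 − (11.615) = -2.951; smaller M is more luminous → Star A.
L ratio = 10^(0.4 |ΔM|) = 10^1.180 = 15.15

Star A is more luminous, by a factor of 15.2.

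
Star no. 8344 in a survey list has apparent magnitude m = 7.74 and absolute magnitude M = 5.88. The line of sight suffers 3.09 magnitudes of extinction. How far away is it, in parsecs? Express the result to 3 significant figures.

m − M = 5 log₁₀(d/10 pc) + A  ⇒  7.74 − (5.88) − 3.09 = 5 log₁₀(d/10)
-1.230 = 5 log₁₀(d/10)
log₁₀ d = (m − M − A)/5 + 1 = 0.7540
d = 10^0.7540 = 5.675 pc

d ≈ 5.68 pc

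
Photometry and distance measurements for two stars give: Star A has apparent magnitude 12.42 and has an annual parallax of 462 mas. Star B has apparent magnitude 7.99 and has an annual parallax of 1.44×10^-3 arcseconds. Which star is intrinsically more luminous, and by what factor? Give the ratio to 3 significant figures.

Star A: p = 462 mas = 0.462″ → d = 1/p = 2.165 pc
Star A: M = m − 5 log₁₀ d + 5 = 12.42 − 5·0.3354 + 5 = 15.743
Star B: d = 1/p = 1/1.44×10^-3″ = 694.4 pc
Star B: M = m − 5 log₁₀ d + 5 = 7.99 − 5·2.8416 + 5 = -1.218
ΔM = M_A − M_B = 15.743 − (-1.218) = 16.961; smaller M is more luminous → Star B.
L ratio = 10^(0.4 |ΔM|) = 10^6.785 = 6.089×10^6

Star B is more luminous, by a factor of 6.09×10^6.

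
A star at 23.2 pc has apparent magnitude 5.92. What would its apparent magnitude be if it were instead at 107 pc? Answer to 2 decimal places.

m ≈ 9.24

Flux ∝ 1/d², so Δm = 5 log₁₀(d₂/d₁) = 5 log₁₀(107/23.2) = 3.319
m₂ = m₁ + Δm = 5.92 + (3.319) = 9.239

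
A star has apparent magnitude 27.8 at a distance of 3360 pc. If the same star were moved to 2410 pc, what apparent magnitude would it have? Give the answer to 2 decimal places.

m ≈ 27.08

Flux ∝ 1/d², so Δm = 5 log₁₀(d₂/d₁) = 5 log₁₀(2410/3360) = -0.722
m₂ = m₁ + Δm = 27.8 + (-0.722) = 27.078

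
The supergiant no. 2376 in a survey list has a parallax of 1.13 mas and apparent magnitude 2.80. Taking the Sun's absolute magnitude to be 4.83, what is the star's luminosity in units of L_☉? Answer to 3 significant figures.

L/L_☉ ≈ 50800

d = 1/p = 1000/1.13 mas = 885.0 pc
M = m − 5 log₁₀ d + 5 = 2.80 − 5·2.9469 + 5 = -6.935
M − M_☉ = -6.935 − 4.83 = -11.765
L/L_☉ = 10^(−0.4 × -11.765) = 50800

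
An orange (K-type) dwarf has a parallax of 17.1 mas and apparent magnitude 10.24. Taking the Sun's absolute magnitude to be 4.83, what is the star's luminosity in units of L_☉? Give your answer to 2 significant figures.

d = 1/p = 1000/17.1 mas = 58.48 pc
M = m − 5 log₁₀ d + 5 = 10.24 − 5·1.7670 + 5 = 6.405
M − M_☉ = 6.405 − 4.83 = 1.575
L/L_☉ = 10^(−0.4 × 1.575) = 0.2344

L/L_☉ ≈ 0.23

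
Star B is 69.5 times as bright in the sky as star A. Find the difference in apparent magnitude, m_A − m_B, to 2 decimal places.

Pogson: Δm = −2.5 log₁₀(ratio) = −2.5 log₁₀(69.5) = −2.5 × 1.8420 = -4.605
Star B is brighter so has the smaller magnitude: m_A − m_B is positive.

m_A − m_B ≈ 4.60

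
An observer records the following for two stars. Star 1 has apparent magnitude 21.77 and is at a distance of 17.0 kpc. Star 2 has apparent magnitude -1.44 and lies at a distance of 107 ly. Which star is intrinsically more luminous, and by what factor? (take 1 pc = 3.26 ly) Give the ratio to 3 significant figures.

Star 2 is more luminous, by a factor of 7170.

Star 1: d = 17.0 kpc = 17000 pc
Star 1: M = m − 5 log₁₀ d + 5 = 21.77 − 5·4.2304 + 5 = 5.618
Star 2: d = 107 ly / 3.26 = 32.82 pc
Star 2: M = m − 5 log₁₀ d + 5 = -1.44 − 5·1.5162 + 5 = -4.021
ΔM = M_1 − M_2 = 5.618 − (-4.021) = 9.639; smaller M is more luminous → Star 2.
L ratio = 10^(0.4 |ΔM|) = 10^3.855 = 7169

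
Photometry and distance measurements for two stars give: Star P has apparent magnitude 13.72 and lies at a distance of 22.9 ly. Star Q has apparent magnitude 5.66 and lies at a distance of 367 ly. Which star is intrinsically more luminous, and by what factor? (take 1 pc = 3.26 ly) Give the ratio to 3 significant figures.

Star Q is more luminous, by a factor of 430000.

Star P: d = 22.9 ly / 3.26 = 7.025 pc
Star P: M = m − 5 log₁₀ d + 5 = 13.72 − 5·0.8466 + 5 = 14.487
Star Q: d = 367 ly / 3.26 = 112.6 pc
Star Q: M = m − 5 log₁₀ d + 5 = 5.66 − 5·2.0514 + 5 = 0.403
ΔM = M_P − M_Q = 14.487 − (0.403) = 14.084; smaller M is more luminous → Star Q.
L ratio = 10^(0.4 |ΔM|) = 10^5.634 = 430200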